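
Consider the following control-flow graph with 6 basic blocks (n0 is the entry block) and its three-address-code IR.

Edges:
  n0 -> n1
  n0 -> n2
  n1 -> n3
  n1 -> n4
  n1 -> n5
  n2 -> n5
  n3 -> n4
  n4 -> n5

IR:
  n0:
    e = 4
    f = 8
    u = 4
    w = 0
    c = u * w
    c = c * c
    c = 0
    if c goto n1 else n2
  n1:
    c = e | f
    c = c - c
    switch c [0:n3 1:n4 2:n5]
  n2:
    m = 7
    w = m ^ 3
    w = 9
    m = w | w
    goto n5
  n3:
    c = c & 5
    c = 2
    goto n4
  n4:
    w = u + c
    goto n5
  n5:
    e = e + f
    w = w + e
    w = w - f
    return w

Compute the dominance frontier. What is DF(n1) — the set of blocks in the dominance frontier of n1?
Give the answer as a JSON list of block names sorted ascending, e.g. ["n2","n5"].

idom tree: n1←n0 n2←n0 n3←n1 n4←n1 n5←n0
Dom at joins:
  n4: preds {n1,n3}: {n0,n1} ∩ {n0,n1,n3} = {n0,n1}; idom=n1
  n5: preds {n1,n2,n4}: {n0,n1} ∩ {n0,n2} ∩ {n0,n1,n4} = {n0}; idom=n0

Frontier:
  n4←n1: walk · to n1
  n4←n3: walk n3 to n1
  n5←n1: walk n1 to n0
  n5←n2: walk n2 to n0
  n5←n4: walk n4→n1 to n0
  n0 → ∅
  n1 → {n5}
  n2 → {n5}
  n3 → {n4}
  n4 → {n5}
  n5 → ∅

DF(n1) = ["n5"]

Answer: ["n5"]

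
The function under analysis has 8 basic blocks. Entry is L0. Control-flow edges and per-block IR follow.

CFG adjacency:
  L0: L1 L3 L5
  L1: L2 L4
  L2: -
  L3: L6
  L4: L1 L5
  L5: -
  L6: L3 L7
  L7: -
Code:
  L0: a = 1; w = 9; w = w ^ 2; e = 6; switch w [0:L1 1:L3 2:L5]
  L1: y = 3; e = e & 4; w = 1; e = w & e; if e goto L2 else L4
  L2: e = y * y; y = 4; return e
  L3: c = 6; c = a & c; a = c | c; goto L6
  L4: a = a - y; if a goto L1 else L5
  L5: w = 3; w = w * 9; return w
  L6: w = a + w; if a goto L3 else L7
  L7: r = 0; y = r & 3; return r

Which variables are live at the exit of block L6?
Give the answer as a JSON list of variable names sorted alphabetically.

Answer: ["a", "w"]

Analysis:
def/use:
  L0 def {a,e,w} use ∅
  L1 def {e,w,y} use {e}
  L2 def {e,y} use {y}
  L3 def {a,c} use {a}
  L4 def {a} use {a,y}
  L5 def {w} use ∅
  L6 def {w} use {a,w}
  L7 def {r,y} use ∅

Live sets:
  L0: in=∅ out={a,e,w}
  L1: in={a,e} out={a,e,y}
  L2: in={y} out=∅
  L3: in={a,w} out={a,w}
  L4: in={a,e,y} out={a,e}
  L5: in=∅ out=∅
  L6: in={a,w} out={a,w}
  L7: in=∅ out=∅

live-out(L6) = ["a", "w"]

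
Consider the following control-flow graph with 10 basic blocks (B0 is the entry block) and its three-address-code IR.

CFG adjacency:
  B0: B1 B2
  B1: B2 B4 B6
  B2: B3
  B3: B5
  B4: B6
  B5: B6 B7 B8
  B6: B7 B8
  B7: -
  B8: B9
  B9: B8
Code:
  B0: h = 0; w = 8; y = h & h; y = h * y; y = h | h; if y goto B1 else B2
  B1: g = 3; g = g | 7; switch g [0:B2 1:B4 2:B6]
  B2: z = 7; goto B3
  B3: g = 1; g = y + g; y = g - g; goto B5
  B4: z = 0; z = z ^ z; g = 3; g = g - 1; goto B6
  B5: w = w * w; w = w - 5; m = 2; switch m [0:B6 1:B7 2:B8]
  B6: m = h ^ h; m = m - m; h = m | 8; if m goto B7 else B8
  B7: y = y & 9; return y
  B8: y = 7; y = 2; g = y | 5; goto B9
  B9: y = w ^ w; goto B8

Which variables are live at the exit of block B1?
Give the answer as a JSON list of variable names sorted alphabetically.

Per-block:
  B0: def={h,w,y} ue=∅
  B1: def={g} ue=∅
  B2: def={z} ue=∅
  B3: def={g,y} ue={y}
  B4: def={g,z} ue=∅
  B5: def={m,w} ue={w}
  B6: def={h,m} ue={h}
  B7: def={y} ue={y}
  B8: def={g,y} ue=∅
  B9: def={y} ue={w}

Live sets:
  live B0: ∅→{h,w,y}
  live B1: {h,w,y}→{h,w,y}
  live B2: {h,w,y}→{h,w,y}
  live B3: {h,w,y}→{h,w,y}
  live B4: {h,w,y}→{h,w,y}
  live B5: {h,w,y}→{h,w,y}
  live B6: {h,w,y}→{w,y}
  live B7: {y}→∅
  live B8: {w}→{w}
  live B9: {w}→{w}

live-out(B1) = ["h", "w", "y"]

Answer: ["h", "w", "y"]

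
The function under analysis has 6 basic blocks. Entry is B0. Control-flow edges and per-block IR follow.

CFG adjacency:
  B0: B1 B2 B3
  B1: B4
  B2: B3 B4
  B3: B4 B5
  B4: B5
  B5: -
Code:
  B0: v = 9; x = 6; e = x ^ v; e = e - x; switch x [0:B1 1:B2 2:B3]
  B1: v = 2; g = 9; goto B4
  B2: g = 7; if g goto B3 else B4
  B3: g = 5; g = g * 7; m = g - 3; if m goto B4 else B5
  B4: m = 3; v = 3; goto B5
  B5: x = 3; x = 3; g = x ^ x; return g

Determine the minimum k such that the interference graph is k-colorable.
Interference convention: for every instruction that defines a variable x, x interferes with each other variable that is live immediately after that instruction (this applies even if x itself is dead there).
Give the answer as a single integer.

Answer: 2

Analysis:
def/use:
  B0: {e,v,x} / ∅
  B1: {g,v} / ∅
  B2: {g} / ∅
  B3: {g,m} / ∅
  B4: {m,v} / ∅
  B5: {g,x} / ∅

Live sets:
  B0 li=∅ lo=∅
  B1 li=∅ lo=∅
  B2 li=∅ lo=∅
  B3 li=∅ lo=∅
  B4 li=∅ lo=∅
  B5 li=∅ lo=∅

Conflict graph:
  e: {x}
  g: ∅
  m: ∅
  v: {x}
  x: {e,v}

Colouring:
  lower bound: {e,x} mutually conflict ⇒ χ ≥ 2
  2-colouring: r0={g,m,x}  r1={e,v}
  χ = 2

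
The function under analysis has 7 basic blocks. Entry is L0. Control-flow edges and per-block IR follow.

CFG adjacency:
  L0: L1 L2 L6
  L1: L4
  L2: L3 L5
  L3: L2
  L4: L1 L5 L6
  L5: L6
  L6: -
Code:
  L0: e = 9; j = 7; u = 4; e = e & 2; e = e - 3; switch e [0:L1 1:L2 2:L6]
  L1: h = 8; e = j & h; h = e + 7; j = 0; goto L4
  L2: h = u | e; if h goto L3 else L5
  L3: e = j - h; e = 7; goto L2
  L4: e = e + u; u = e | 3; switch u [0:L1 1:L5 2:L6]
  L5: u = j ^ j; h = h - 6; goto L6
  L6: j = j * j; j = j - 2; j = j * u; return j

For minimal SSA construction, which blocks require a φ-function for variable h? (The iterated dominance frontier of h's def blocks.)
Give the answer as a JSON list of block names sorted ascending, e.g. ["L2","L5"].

idom tree: L1←L0 L2←L0 L3←L2 L4←L1 L5←L0 L6←L0
Dom at joins:
  L1: preds {L0,L4}: {L0} ∩ {L0,L1,L4} = {L0}; idom=L0
  L2: preds {L0,L3}: {L0} ∩ {L0,L2,L3} = {L0}; idom=L0
  L5: preds {L2,L4}: {L0,L2} ∩ {L0,L1,L4} = {L0}; idom=L0
  L6: preds {L0,L4,L5}: {L0} ∩ {L0,L1,L4} ∩ {L0,L5} = {L0}; idom=L0

Frontier:
  L1←L0: walk · to L0
  L1←L4: walk L4→L1 to L0
  L2←L0: walk · to L0
  L2←L3: walk L3→L2 to L0
  L5←L2: walk L2 to L0
  L5←L4: walk L4→L1 to L0
  L6←L0: walk · to L0
  L6←L4: walk L4→L1 to L0
  L6←L5: walk L5 to L0
  DF(L0)=∅
  DF(L1)={L1,L5,L6}
  DF(L2)={L2,L5}
  DF(L3)={L2}
  DF(L4)={L1,L5,L6}
  DF(L5)={L6}
  DF(L6)=∅

φ for h: defs {L1,L2,L5}
  DF⁺ = {L1,L2,L5,L6}

Answer: ["L1", "L2", "L5", "L6"]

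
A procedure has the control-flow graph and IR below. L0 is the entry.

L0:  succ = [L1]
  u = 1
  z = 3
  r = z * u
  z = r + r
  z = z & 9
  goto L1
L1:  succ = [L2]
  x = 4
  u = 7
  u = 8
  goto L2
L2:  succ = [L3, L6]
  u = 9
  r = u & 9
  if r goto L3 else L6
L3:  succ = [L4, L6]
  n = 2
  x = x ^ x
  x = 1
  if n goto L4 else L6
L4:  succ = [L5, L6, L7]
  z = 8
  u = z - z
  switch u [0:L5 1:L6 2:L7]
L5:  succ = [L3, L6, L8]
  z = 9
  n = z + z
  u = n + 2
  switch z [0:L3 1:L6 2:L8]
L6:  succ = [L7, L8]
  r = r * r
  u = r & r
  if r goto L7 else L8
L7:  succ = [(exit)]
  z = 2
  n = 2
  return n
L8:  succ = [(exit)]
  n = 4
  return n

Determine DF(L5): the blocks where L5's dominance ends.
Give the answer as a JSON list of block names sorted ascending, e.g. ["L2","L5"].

Answer: ["L3", "L6", "L8"]

Working:
idom tree: L1←L0 L2←L1 L3←L2 L4←L3 L5←L4 L6←L2 L7←L2 L8←L2
Join-block Dom:
  L3: preds {L2,L5}: {L0,L1,L2} ∩ {L0,L1,L2,L3,L4,L5} = {L0,L1,L2}; idom=L2
  L6: preds {L2,L3,L4,L5}: {L0,L1,L2} ∩ {L0,L1,L2,L3} ∩ {L0,L1,L2,L3,L4} ∩ {L0,L1,L2,L3,L4,L5} = {L0,L1,L2}; idom=L2
  L7: preds {L4,L6}: {L0,L1,L2,L3,L4} ∩ {L0,L1,L2,L6} = {L0,L1,L2}; idom=L2
  L8: preds {L5,L6}: {L0,L1,L2,L3,L4,L5} ∩ {L0,L1,L2,L6} = {L0,L1,L2}; idom=L2

DF derivation:
  L3←L2: walk · to L2
  L3←L5: walk L5→L4→L3 to L2
  L6←L2: walk · to L2
  L6←L3: walk L3 to L2
  L6←L4: walk L4→L3 to L2
  L6←L5: walk L5→L4→L3 to L2
  L7←L4: walk L4→L3 to L2
  L7←L6: walk L6 to L2
  L8←L5: walk L5→L4→L3 to L2
  L8←L6: walk L6 to L2
  L0 → ∅
  L1 → ∅
  L2 → ∅
  L3 → {L3,L6,L7,L8}
  L4 → {L3,L6,L7,L8}
  L5 → {L3,L6,L8}
  L6 → {L7,L8}
  L7 → ∅
  L8 → ∅

DF(L5) = ["L3", "L6", "L8"]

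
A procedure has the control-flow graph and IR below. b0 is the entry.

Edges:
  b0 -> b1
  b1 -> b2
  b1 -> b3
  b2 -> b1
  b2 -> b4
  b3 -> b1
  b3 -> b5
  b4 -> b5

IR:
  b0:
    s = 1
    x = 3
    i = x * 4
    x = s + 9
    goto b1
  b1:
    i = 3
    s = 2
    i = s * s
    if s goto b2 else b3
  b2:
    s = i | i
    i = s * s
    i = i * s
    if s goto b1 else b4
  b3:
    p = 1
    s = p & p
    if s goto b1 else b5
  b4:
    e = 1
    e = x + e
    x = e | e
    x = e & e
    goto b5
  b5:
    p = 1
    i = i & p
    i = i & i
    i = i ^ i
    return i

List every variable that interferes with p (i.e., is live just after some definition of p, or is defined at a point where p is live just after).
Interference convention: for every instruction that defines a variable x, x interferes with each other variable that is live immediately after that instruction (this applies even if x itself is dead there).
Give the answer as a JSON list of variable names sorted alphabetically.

Block summaries:
  b0: {i,s,x} / ∅
  b1: {i,s} / ∅
  b2: {i,s} / {i}
  b3: {p,s} / ∅
  b4: {e,x} / {x}
  b5: {i,p} / {i}

Backward fixpoint:
  b0 li=∅ lo={x}
  b1 li={x} lo={i,x}
  b2 li={i,x} lo={i,x}
  b3 li={i,x} lo={i,x}
  b4 li={i,x} lo={i}
  b5 li={i} lo=∅

Interfere edges:
  e: {i,x}
  i: {e,p,s,x}
  p: {i,x}
  s: {i,x}
  x: {e,i,p,s}

N(p) = ["i", "x"]

Answer: ["i", "x"]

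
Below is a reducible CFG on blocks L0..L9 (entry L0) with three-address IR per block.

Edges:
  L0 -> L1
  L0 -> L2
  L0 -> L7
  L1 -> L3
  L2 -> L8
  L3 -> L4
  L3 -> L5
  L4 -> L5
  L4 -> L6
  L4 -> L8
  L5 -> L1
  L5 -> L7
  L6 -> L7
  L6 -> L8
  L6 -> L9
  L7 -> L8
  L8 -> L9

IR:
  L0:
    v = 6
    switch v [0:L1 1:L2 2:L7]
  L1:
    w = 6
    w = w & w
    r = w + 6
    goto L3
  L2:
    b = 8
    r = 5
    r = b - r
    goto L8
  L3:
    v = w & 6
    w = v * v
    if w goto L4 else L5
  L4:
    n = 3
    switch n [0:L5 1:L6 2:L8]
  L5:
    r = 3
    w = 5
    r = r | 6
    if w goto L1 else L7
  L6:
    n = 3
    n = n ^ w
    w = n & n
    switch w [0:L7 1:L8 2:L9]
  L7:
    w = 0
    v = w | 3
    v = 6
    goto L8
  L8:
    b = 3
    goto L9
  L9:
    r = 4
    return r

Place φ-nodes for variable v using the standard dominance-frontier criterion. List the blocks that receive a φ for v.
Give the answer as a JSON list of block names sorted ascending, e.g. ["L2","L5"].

Answer: ["L1", "L7", "L8", "L9"]

Analysis:
idom tree: L1←L0 L2←L0 L3←L1 L4←L3 L5←L3 L6←L4 L7←L0 L8←L0 L9←L0
Join-block Dom:
  L1: preds {L0,L5}: {L0} ∩ {L0,L1,L3,L5} = {L0}; idom=L0
  L5: preds {L3,L4}: {L0,L1,L3} ∩ {L0,L1,L3,L4} = {L0,L1,L3}; idom=L3
  L7: preds {L0,L5,L6}: {L0} ∩ {L0,L1,L3,L5} ∩ {L0,L1,L3,L4,L6} = {L0}; idom=L0
  L8: preds {L2,L4,L6,L7}: {L0,L2} ∩ {L0,L1,L3,L4} ∩ {L0,L1,L3,L4,L6} ∩ {L0,L7} = {L0}; idom=L0
  L9: preds {L6,L8}: {L0,L1,L3,L4,L6} ∩ {L0,L8} = {L0}; idom=L0

DF derivation:
  join L1 pred L0: · stop@L0
  join L1 pred L5: L5→L3→L1 stop@L0
  join L5 pred L3: · stop@L3
  join L5 pred L4: L4 stop@L3
  join L7 pred L0: · stop@L0
  join L7 pred L5: L5→L3→L1 stop@L0
  join L7 pred L6: L6→L4→L3→L1 stop@L0
  join L8 pred L2: L2 stop@L0
  join L8 pred L4: L4→L3→L1 stop@L0
  join L8 pred L6: L6→L4→L3→L1 stop@L0
  join L8 pred L7: L7 stop@L0
  join L9 pred L6: L6→L4→L3→L1 stop@L0
  join L9 pred L8: L8 stop@L0
  DF(L0)=∅
  DF(L1)={L1,L7,L8,L9}
  DF(L2)={L8}
  DF(L3)={L1,L7,L8,L9}
  DF(L4)={L5,L7,L8,L9}
  DF(L5)={L1,L7}
  DF(L6)={L7,L8,L9}
  DF(L7)={L8}
  DF(L8)={L9}
  DF(L9)=∅

φ for v: defs {L0,L3,L7}
  DF⁺ = {L1,L7,L8,L9}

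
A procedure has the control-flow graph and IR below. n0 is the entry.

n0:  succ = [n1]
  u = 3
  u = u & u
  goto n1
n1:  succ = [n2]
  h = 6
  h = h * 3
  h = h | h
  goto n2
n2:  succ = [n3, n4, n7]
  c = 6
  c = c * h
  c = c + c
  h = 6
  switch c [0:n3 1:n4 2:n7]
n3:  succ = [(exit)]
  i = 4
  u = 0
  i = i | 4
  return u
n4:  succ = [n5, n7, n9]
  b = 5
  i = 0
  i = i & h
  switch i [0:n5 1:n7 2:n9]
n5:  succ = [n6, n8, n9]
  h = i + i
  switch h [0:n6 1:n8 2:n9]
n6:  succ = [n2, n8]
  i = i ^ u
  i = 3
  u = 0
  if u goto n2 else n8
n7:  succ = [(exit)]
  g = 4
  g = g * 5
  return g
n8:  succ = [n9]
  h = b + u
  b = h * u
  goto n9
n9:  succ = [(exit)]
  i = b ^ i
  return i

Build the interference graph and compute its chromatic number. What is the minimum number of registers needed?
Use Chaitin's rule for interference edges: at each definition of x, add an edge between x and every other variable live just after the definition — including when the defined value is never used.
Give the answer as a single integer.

def/use:
  n0: def={u} ue=∅
  n1: def={h} ue=∅
  n2: def={c,h} ue={h}
  n3: def={i,u} ue=∅
  n4: def={b,i} ue={h}
  n5: def={h} ue={i}
  n6: def={i,u} ue={i,u}
  n7: def={g} ue=∅
  n8: def={b,h} ue={b,u}
  n9: def={i} ue={b,i}

Backward fixpoint:
  n0 li=∅ lo={u}
  n1 li={u} lo={h,u}
  n2 li={h,u} lo={h,u}
  n3 li=∅ lo=∅
  n4 li={h,u} lo={b,i,u}
  n5 li={b,i,u} lo={b,h,i,u}
  n6 li={b,h,i,u} lo={b,h,i,u}
  n7 li=∅ lo=∅
  n8 li={b,i,u} lo={b,i}
  n9 li={b,i} lo=∅

Conflict graph:
  b — {h,i,u}
  c — {h,u}
  g — ∅
  h — {b,c,i,u}
  i — {b,h,u}
  u — {b,c,h,i}

Chromatic number:
  {b,h,i,u} pairwise interfere (4-clique) ⇒ χ ≥ 4
  assign b→c2 c→c2 g→c0 h→c0 i→c3 u→c1 — no edge inside a register ⇒ χ ≤ 4
  χ = 4

Answer: 4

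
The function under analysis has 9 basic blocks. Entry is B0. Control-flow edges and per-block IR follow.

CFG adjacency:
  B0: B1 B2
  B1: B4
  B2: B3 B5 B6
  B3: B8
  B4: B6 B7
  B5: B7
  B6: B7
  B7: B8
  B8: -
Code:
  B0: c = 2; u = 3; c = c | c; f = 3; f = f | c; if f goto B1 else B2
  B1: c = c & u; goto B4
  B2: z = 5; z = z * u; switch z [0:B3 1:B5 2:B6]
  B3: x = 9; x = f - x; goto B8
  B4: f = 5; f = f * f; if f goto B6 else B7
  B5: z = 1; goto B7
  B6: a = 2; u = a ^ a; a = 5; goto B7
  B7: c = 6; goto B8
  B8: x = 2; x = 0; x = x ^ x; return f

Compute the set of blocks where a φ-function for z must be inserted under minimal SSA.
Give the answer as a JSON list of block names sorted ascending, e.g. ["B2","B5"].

Answer: ["B6", "B7", "B8"]

Working:
idom tree: B1←B0 B2←B0 B3←B2 B4←B1 B5←B2 B6←B0 B7←B0 B8←B0
Join-block Dom:
  B6: preds {B2,B4}: {B0,B2} ∩ {B0,B1,B4} = {B0}; idom=B0
  B7: preds {B4,B5,B6}: {B0,B1,B4} ∩ {B0,B2,B5} ∩ {B0,B6} = {B0}; idom=B0
  B8: preds {B3,B7}: {B0,B2,B3} ∩ {B0,B7} = {B0}; idom=B0

DF walk-up:
  join B6 pred B2: B2 stop@B0
  join B6 pred B4: B4→B1 stop@B0
  join B7 pred B4: B4→B1 stop@B0
  join B7 pred B5: B5→B2 stop@B0
  join B7 pred B6: B6 stop@B0
  join B8 pred B3: B3→B2 stop@B0
  join B8 pred B7: B7 stop@B0
  B0: DF=∅
  B1: DF={B6,B7}
  B2: DF={B6,B7,B8}
  B3: DF={B8}
  B4: DF={B6,B7}
  B5: DF={B7}
  B6: DF={B7}
  B7: DF={B8}
  B8: DF=∅

φ for z: defs {B2,B5}
  DF⁺ = {B6,B7,B8}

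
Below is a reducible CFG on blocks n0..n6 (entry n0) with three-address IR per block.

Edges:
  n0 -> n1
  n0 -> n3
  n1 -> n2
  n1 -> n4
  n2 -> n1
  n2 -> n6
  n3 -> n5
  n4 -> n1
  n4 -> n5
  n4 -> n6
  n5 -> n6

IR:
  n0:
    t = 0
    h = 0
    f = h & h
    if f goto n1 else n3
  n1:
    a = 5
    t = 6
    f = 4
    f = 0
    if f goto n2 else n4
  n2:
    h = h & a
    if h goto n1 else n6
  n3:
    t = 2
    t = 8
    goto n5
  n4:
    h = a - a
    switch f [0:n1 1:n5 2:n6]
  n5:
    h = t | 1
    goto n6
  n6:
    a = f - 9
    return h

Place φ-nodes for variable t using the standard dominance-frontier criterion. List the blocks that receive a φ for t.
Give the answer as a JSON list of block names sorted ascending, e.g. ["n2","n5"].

Answer: ["n1", "n5", "n6"]

Working:
idom tree: n1←n0 n2←n1 n3←n0 n4←n1 n5←n0 n6←n0
Dom∩ at merges:
  n1: preds {n0,n2,n4}: {n0} ∩ {n0,n1,n2} ∩ {n0,n1,n4} = {n0}; idom=n0
  n5: preds {n3,n4}: {n0,n3} ∩ {n0,n1,n4} = {n0}; idom=n0
  n6: preds {n2,n4,n5}: {n0,n1,n2} ∩ {n0,n1,n4} ∩ {n0,n5} = {n0}; idom=n0

Frontier:
  join n1 pred n0: · stop@n0
  join n1 pred n2: n2→n1 stop@n0
  join n1 pred n4: n4→n1 stop@n0
  join n5 pred n3: n3 stop@n0
  join n5 pred n4: n4→n1 stop@n0
  join n6 pred n2: n2→n1 stop@n0
  join n6 pred n4: n4→n1 stop@n0
  join n6 pred n5: n5 stop@n0
  n0 → ∅
  n1 → {n1,n5,n6}
  n2 → {n1,n6}
  n3 → {n5}
  n4 → {n1,n5,n6}
  n5 → {n6}
  n6 → ∅

φ for t: defs {n0,n1,n3}
  DF⁺ = {n1,n5,n6}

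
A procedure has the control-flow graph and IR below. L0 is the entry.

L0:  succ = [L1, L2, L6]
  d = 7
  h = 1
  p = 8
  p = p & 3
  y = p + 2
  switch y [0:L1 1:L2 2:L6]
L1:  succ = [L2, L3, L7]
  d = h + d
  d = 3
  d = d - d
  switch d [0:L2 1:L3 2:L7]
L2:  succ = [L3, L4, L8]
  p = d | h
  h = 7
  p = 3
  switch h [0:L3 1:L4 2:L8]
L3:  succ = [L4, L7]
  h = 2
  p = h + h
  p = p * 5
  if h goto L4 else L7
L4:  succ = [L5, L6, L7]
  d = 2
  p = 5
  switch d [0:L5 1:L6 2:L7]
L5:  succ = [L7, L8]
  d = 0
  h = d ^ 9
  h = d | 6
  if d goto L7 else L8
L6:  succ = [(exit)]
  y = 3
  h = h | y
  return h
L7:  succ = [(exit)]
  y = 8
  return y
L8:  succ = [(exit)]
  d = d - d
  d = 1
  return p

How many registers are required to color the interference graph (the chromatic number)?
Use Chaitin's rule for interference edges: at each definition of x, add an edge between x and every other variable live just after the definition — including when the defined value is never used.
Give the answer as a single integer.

Answer: 3

Analysis:
Per-block:
  L0: def={d,h,p,y} ue=∅
  L1: def={d} ue={d,h}
  L2: def={h,p} ue={d,h}
  L3: def={h,p} ue=∅
  L4: def={d,p} ue=∅
  L5: def={d,h} ue=∅
  L6: def={h,y} ue={h}
  L7: def={y} ue=∅
  L8: def={d} ue={d,p}

Liveness:
  L0 li=∅ lo={d,h}
  L1 li={d,h} lo={d,h}
  L2 li={d,h} lo={d,h,p}
  L3 li=∅ lo={h}
  L4 li={h} lo={h,p}
  L5 li={p} lo={d,p}
  L6 li={h} lo=∅
  L7 li=∅ lo=∅
  L8 li={d,p} lo=∅

Conflict graph:
  d — {h,p,y}
  h — {d,p,y}
  p — {d,h}
  y — {d,h}

Registers:
  lower bound: {d,h,p} mutually conflict ⇒ χ ≥ 3
  assign d→r0 h→r1 p→r2 y→r2 — no edge inside a register ⇒ χ ≤ 3
  χ = 3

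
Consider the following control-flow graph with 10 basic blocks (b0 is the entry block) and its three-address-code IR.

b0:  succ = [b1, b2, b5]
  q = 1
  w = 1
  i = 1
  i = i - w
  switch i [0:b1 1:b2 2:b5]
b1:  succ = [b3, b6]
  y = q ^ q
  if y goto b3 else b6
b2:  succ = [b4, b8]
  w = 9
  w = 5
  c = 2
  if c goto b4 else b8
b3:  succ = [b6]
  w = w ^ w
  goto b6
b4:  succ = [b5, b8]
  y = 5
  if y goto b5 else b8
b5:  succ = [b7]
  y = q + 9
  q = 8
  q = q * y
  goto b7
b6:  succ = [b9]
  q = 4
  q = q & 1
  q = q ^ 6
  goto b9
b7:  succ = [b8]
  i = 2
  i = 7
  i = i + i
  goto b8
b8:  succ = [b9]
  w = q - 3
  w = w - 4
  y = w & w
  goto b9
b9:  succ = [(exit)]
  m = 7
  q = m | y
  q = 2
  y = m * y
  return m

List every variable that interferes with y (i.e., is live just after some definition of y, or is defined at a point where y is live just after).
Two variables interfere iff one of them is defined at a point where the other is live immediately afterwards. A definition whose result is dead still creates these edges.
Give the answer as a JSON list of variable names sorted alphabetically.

Answer: ["m", "q", "w"]

Analysis:
Block summaries:
  b0 def {i,q,w} use ∅
  b1 def {y} use {q}
  b2 def {c,w} use ∅
  b3 def {w} use {w}
  b4 def {y} use ∅
  b5 def {q,y} use {q}
  b6 def {q} use ∅
  b7 def {i} use ∅
  b8 def {w,y} use {q}
  b9 def {m,q,y} use {y}

Backward fixpoint:
  b0: in=∅ out={q,w}
  b1: in={q,w} out={w,y}
  b2: in={q} out={q}
  b3: in={w,y} out={y}
  b4: in={q} out={q}
  b5: in={q} out={q}
  b6: in={y} out={y}
  b7: in={q} out={q}
  b8: in={q} out={y}
  b9: in={y} out=∅

Conflict graph:
  c — {q}
  i — {q,w}
  m — {q,y}
  q — {c,i,m,w,y}
  w — {i,q,y}
  y — {m,q,w}

N(y) = ["m", "q", "w"]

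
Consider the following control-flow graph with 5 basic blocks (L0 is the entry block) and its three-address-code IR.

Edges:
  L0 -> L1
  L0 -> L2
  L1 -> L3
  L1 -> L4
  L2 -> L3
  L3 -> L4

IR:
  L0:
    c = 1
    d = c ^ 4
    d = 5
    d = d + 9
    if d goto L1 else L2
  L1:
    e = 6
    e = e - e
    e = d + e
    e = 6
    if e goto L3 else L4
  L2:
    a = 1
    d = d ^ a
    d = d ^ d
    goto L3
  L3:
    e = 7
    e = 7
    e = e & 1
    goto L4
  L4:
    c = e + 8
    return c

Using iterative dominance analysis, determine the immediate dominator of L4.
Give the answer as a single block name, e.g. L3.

idom tree: L1←L0 L2←L0 L3←L0 L4←L0
Dom at joins:
  L3: preds {L1,L2}: {L0,L1} ∩ {L0,L2} = {L0}; idom=L0
  L4: preds {L1,L3}: {L0,L1} ∩ {L0,L3} = {L0}; idom=L0

idom(L4) = L0

Answer: L0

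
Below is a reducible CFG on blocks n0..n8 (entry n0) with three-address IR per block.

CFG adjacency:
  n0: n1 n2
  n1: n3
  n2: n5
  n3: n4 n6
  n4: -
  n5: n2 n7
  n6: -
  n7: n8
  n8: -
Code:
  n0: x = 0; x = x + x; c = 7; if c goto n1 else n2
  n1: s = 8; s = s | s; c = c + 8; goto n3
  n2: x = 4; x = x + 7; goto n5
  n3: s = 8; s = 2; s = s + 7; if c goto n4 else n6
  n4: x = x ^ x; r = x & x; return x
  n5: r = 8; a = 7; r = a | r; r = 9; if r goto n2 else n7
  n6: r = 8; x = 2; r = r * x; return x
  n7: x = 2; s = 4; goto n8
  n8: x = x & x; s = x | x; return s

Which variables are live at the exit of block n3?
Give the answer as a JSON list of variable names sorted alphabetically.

Answer: ["x"]

Analysis:
Block summaries:
  n0: def={c,x} ue=∅
  n1: def={c,s} ue={c}
  n2: def={x} ue=∅
  n3: def={s} ue={c}
  n4: def={r,x} ue={x}
  n5: def={a,r} ue=∅
  n6: def={r,x} ue=∅
  n7: def={s,x} ue=∅
  n8: def={s,x} ue={x}

Liveness:
  live n0: ∅→{c,x}
  live n1: {c,x}→{c,x}
  live n2: ∅→∅
  live n3: {c,x}→{x}
  live n4: {x}→∅
  live n5: ∅→∅
  live n6: ∅→∅
  live n7: ∅→{x}
  live n8: {x}→∅

live-out(n3) = ["x"]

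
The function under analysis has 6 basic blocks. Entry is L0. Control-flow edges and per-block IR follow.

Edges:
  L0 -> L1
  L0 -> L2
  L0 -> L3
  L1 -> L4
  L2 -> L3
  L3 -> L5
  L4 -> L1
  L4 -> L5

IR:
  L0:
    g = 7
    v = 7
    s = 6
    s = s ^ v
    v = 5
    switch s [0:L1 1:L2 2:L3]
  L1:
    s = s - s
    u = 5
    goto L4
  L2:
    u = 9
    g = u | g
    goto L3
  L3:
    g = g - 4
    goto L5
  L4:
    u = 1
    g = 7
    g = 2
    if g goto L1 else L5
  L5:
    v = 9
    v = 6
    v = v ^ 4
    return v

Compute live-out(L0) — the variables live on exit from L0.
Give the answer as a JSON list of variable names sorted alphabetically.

Per-block:
  L0 def {g,s,v} use ∅
  L1 def {s,u} use {s}
  L2 def {g,u} use {g}
  L3 def {g} use {g}
  L4 def {g,u} use ∅
  L5 def {v} use ∅

Liveness:
  L0: in=∅ out={g,s}
  L1: in={s} out={s}
  L2: in={g} out={g}
  L3: in={g} out=∅
  L4: in={s} out={s}
  L5: in=∅ out=∅

live-out(L0) = ["g", "s"]

Answer: ["g", "s"]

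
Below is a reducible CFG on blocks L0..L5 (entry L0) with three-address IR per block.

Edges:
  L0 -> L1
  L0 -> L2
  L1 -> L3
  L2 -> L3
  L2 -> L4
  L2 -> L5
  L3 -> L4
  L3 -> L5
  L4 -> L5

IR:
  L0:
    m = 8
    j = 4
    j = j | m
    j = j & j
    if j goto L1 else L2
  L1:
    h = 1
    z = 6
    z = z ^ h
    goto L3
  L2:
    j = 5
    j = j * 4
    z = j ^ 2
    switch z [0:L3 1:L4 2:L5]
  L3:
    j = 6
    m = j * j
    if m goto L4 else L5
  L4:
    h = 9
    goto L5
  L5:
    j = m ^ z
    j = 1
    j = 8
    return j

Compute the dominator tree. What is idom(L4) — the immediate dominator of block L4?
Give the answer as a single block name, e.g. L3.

idom tree: L1←L0 L2←L0 L3←L0 L4←L0 L5←L0
Join-block Dom:
  L3: preds {L1,L2}: {L0,L1} ∩ {L0,L2} = {L0}; idom=L0
  L4: preds {L2,L3}: {L0,L2} ∩ {L0,L3} = {L0}; idom=L0
  L5: preds {L2,L3,L4}: {L0,L2} ∩ {L0,L3} ∩ {L0,L4} = {L0}; idom=L0

idom(L4) = L0

Answer: L0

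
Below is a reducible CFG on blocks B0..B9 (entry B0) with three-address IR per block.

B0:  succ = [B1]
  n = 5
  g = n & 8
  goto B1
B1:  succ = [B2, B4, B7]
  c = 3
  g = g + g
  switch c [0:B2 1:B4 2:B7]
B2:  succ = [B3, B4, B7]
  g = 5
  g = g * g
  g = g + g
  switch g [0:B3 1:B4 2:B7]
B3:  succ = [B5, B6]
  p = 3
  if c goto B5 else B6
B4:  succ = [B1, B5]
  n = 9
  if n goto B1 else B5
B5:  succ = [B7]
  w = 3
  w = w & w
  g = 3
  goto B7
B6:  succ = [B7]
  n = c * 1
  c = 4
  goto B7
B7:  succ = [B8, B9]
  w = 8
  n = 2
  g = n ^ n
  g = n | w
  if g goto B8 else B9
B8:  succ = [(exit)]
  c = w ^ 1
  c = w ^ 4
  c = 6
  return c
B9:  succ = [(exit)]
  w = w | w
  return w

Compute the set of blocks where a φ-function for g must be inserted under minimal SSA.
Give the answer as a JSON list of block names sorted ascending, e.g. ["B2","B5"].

idom tree: B1←B0 B2←B1 B3←B2 B4←B1 B5←B1 B6←B3 B7←B1 B8←B7 B9←B7
Join-block Dom:
  B1: preds {B0,B4}: {B0} ∩ {B0,B1,B4} = {B0}; idom=B0
  B4: preds {B1,B2}: {B0,B1} ∩ {B0,B1,B2} = {B0,B1}; idom=B1
  B5: preds {B3,B4}: {B0,B1,B2,B3} ∩ {B0,B1,B4} = {B0,B1}; idom=B1
  B7: preds {B1,B2,B5,B6}: {B0,B1} ∩ {B0,B1,B2} ∩ {B0,B1,B5} ∩ {B0,B1,B2,B3,B6} = {B0,B1}; idom=B1

DF walk-up:
  join B1 pred B0: · stop@B0
  join B1 pred B4: B4→B1 stop@B0
  join B4 pred B1: · stop@B1
  join B4 pred B2: B2 stop@B1
  join B5 pred B3: B3→B2 stop@B1
  join B5 pred B4: B4 stop@B1
  join B7 pred B1: · stop@B1
  join B7 pred B2: B2 stop@B1
  join B7 pred B5: B5 stop@B1
  join B7 pred B6: B6→B3→B2 stop@B1
  B0: DF=∅
  B1: DF={B1}
  B2: DF={B4,B5,B7}
  B3: DF={B5,B7}
  B4: DF={B1,B5}
  B5: DF={B7}
  B6: DF={B7}
  B7: DF=∅
  B8: DF=∅
  B9: DF=∅

φ for g: defs {B0,B1,B2,B5,B7}
  DF⁺ = {B1,B4,B5,B7}

Answer: ["B1", "B4", "B5", "B7"]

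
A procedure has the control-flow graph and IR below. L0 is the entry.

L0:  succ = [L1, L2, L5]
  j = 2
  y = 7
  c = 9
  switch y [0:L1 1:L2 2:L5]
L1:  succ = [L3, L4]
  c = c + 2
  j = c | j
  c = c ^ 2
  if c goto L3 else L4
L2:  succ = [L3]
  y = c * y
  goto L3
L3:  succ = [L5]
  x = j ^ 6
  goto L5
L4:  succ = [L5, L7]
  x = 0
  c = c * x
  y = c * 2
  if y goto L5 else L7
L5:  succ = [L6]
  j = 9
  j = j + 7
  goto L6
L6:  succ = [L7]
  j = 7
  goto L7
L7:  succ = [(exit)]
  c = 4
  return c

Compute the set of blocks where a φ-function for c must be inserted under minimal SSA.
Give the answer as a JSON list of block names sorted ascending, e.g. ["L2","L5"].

Answer: ["L3", "L5", "L7"]

Analysis:
idom tree: L1←L0 L2←L0 L3←L0 L4←L1 L5←L0 L6←L5 L7←L0
Join-block Dom:
  L3: preds {L1,L2}: {L0,L1} ∩ {L0,L2} = {L0}; idom=L0
  L5: preds {L0,L3,L4}: {L0} ∩ {L0,L3} ∩ {L0,L1,L4} = {L0}; idom=L0
  L7: preds {L4,L6}: {L0,L1,L4} ∩ {L0,L5,L6} = {L0}; idom=L0

DF walk-up:
  L3←L1: walk L1 to L0
  L3←L2: walk L2 to L0
  L5←L0: walk · to L0
  L5←L3: walk L3 to L0
  L5←L4: walk L4→L1 to L0
  L7←L4: walk L4→L1 to L0
  L7←L6: walk L6→L5 to L0
  L0: DF=∅
  L1: DF={L3,L5,L7}
  L2: DF={L3}
  L3: DF={L5}
  L4: DF={L5,L7}
  L5: DF={L7}
  L6: DF={L7}
  L7: DF=∅

φ for c: defs {L0,L1,L4,L7}
  DF⁺ = {L3,L5,L7}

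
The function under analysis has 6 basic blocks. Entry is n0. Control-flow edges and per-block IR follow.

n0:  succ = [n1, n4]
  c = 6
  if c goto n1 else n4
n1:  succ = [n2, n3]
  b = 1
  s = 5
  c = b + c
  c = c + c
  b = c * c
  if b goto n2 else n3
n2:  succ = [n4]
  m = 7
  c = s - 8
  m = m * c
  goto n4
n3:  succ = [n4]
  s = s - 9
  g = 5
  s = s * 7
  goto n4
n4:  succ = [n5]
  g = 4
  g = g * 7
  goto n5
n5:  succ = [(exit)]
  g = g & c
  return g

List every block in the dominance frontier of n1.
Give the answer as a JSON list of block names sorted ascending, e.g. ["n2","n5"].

Answer: ["n4"]

Derivation:
idom tree: n1←n0 n2←n1 n3←n1 n4←n0 n5←n4
Dom at joins:
  n4: preds {n0,n2,n3}: {n0} ∩ {n0,n1,n2} ∩ {n0,n1,n3} = {n0}; idom=n0

Frontier:
  join n4 pred n0: · stop@n0
  join n4 pred n2: n2→n1 stop@n0
  join n4 pred n3: n3→n1 stop@n0
  DF(n0)=∅
  DF(n1)={n4}
  DF(n2)={n4}
  DF(n3)={n4}
  DF(n4)=∅
  DF(n5)=∅

DF(n1) = ["n4"]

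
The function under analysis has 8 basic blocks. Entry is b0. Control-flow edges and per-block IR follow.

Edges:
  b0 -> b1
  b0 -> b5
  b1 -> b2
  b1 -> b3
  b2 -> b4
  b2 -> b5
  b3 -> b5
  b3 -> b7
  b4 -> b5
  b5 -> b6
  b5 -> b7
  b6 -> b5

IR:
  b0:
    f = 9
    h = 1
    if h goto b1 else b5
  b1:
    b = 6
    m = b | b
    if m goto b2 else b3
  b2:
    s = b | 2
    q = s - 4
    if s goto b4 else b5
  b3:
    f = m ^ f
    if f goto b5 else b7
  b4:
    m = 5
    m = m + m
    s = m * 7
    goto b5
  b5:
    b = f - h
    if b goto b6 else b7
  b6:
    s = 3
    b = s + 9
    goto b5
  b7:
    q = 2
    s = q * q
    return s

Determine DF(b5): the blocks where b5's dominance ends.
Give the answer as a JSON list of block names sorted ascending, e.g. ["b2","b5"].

idom tree: b1←b0 b2←b1 b3←b1 b4←b2 b5←b0 b6←b5 b7←b0
Dom at joins:
  b5: preds {b0,b2,b3,b4,b6}: {b0} ∩ {b0,b1,b2} ∩ {b0,b1,b3} ∩ {b0,b1,b2,b4} ∩ {b0,b5,b6} = {b0}; idom=b0
  b7: preds {b3,b5}: {b0,b1,b3} ∩ {b0,b5} = {b0}; idom=b0

Frontier:
  join b5 pred b0: · stop@b0
  join b5 pred b2: b2→b1 stop@b0
  join b5 pred b3: b3→b1 stop@b0
  join b5 pred b4: b4→b2→b1 stop@b0
  join b5 pred b6: b6→b5 stop@b0
  join b7 pred b3: b3→b1 stop@b0
  join b7 pred b5: b5 stop@b0
  DF(b0)=∅
  DF(b1)={b5,b7}
  DF(b2)={b5}
  DF(b3)={b5,b7}
  DF(b4)={b5}
  DF(b5)={b5,b7}
  DF(b6)={b5}
  DF(b7)=∅

DF(b5) = ["b5", "b7"]

Answer: ["b5", "b7"]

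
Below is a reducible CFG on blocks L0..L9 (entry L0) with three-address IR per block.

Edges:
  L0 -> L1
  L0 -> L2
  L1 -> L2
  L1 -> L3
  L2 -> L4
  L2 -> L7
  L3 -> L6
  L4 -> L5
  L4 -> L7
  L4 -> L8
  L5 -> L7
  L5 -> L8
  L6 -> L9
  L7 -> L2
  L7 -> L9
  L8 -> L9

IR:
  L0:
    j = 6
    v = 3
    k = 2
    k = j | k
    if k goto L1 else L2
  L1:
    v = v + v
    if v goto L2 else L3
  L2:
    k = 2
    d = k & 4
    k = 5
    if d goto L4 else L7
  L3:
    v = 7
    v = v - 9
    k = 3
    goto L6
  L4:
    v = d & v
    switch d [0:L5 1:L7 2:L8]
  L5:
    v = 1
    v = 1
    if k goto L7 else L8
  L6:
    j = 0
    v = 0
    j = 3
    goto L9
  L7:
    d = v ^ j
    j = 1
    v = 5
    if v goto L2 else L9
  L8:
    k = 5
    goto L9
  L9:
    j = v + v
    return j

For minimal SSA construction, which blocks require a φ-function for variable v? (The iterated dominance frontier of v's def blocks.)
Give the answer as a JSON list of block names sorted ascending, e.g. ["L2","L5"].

idom tree: L1←L0 L2←L0 L3←L1 L4←L2 L5←L4 L6←L3 L7←L2 L8←L4 L9←L0
Dom at joins:
  L2: preds {L0,L1,L7}: {L0} ∩ {L0,L1} ∩ {L0,L2,L7} = {L0}; idom=L0
  L7: preds {L2,L4,L5}: {L0,L2} ∩ {L0,L2,L4} ∩ {L0,L2,L4,L5} = {L0,L2}; idom=L2
  L8: preds {L4,L5}: {L0,L2,L4} ∩ {L0,L2,L4,L5} = {L0,L2,L4}; idom=L4
  L9: preds {L6,L7,L8}: {L0,L1,L3,L6} ∩ {L0,L2,L7} ∩ {L0,L2,L4,L8} = {L0}; idom=L0

Frontier:
  L2←L0: walk · to L0
  L2←L1: walk L1 to L0
  L2←L7: walk L7→L2 to L0
  L7←L2: walk · to L2
  L7←L4: walk L4 to L2
  L7←L5: walk L5→L4 to L2
  L8←L4: walk · to L4
  L8←L5: walk L5 to L4
  L9←L6: walk L6→L3→L1 to L0
  L9←L7: walk L7→L2 to L0
  L9←L8: walk L8→L4→L2 to L0
  L0 → ∅
  L1 → {L2,L9}
  L2 → {L2,L9}
  L3 → {L9}
  L4 → {L7,L9}
  L5 → {L7,L8}
  L6 → {L9}
  L7 → {L2,L9}
  L8 → {L9}
  L9 → ∅

φ for v: defs {L0,L1,L3,L4,L5,L6,L7}
  DF⁺ = {L2,L7,L8,L9}

Answer: ["L2", "L7", "L8", "L9"]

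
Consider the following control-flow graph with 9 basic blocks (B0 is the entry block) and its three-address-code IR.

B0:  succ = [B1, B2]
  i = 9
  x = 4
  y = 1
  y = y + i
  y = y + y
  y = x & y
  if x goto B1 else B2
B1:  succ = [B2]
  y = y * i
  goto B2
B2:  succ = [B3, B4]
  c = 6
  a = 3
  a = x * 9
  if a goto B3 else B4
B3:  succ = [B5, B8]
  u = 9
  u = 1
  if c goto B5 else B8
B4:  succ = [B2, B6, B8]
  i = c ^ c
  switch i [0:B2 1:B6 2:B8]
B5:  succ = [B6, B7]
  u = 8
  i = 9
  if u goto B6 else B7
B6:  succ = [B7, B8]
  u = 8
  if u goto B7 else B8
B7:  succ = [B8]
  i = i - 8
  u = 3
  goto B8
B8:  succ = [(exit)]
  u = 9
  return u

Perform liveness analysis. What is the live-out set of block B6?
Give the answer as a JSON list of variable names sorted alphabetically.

Answer: ["i"]

Analysis:
def/use:
  B0 def {i,x,y} use ∅
  B1 def {y} use {i,y}
  B2 def {a,c} use {x}
  B3 def {u} use {c}
  B4 def {i} use {c}
  B5 def {i,u} use ∅
  B6 def {u} use ∅
  B7 def {i,u} use {i}
  B8 def {u} use ∅

Liveness:
  B0: in=∅ out={i,x,y}
  B1: in={i,x,y} out={x}
  B2: in={x} out={c,x}
  B3: in={c} out=∅
  B4: in={c,x} out={i,x}
  B5: in=∅ out={i}
  B6: in={i} out={i}
  B7: in={i} out=∅
  B8: in=∅ out=∅

live-out(B6) = ["i"]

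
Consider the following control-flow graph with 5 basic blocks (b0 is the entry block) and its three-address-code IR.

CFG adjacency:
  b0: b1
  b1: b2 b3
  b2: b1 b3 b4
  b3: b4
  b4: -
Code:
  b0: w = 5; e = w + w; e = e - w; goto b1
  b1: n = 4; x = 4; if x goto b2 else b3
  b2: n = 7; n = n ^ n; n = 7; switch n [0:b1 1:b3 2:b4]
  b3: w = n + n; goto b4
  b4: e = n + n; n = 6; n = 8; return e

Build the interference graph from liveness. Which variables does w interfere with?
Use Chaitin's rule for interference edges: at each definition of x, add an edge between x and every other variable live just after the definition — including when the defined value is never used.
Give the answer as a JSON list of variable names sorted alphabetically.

Answer: ["e", "n"]

Derivation:
Block summaries:
  b0 def {e,w} use ∅
  b1 def {n,x} use ∅
  b2 def {n} use ∅
  b3 def {w} use {n}
  b4 def {e,n} use {n}

Backward fixpoint:
  b0 li=∅ lo=∅
  b1 li=∅ lo={n}
  b2 li=∅ lo={n}
  b3 li={n} lo={n}
  b4 li={n} lo=∅

Interfere edges:
  e↔{n,w}
  n↔{e,w,x}
  w↔{e,n}
  x↔{n}

N(w) = ["e", "n"]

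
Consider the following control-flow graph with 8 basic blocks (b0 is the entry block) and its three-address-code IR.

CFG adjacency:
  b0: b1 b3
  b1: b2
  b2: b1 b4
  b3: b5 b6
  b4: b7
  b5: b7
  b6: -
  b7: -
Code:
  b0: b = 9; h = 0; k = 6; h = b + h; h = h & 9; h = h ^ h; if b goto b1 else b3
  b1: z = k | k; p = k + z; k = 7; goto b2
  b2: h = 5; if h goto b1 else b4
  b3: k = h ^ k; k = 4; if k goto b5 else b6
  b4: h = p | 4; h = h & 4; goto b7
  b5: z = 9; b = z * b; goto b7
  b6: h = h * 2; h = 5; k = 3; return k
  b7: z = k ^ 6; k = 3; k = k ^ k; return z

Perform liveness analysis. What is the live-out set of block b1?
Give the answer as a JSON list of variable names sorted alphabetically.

Per-block:
  b0: def={b,h,k} ue=∅
  b1: def={k,p,z} ue={k}
  b2: def={h} ue=∅
  b3: def={k} ue={h,k}
  b4: def={h} ue={p}
  b5: def={b,z} ue={b}
  b6: def={h,k} ue={h}
  b7: def={k,z} ue={k}

Liveness:
  b0: in=∅ out={b,h,k}
  b1: in={k} out={k,p}
  b2: in={k,p} out={k,p}
  b3: in={b,h,k} out={b,h,k}
  b4: in={k,p} out={k}
  b5: in={b,k} out={k}
  b6: in={h} out=∅
  b7: in={k} out=∅

live-out(b1) = ["k", "p"]

Answer: ["k", "p"]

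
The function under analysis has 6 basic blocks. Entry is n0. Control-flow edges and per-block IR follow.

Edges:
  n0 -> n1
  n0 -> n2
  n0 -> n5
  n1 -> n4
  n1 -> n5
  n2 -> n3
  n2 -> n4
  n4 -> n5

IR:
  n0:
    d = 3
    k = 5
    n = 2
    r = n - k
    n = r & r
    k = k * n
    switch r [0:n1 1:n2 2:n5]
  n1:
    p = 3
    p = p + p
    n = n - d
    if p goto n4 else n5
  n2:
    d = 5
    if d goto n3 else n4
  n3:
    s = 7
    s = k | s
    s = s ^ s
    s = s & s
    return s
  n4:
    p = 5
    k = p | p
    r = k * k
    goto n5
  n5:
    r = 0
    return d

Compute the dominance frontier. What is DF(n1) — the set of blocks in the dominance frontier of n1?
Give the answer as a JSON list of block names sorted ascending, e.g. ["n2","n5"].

idom tree: n1←n0 n2←n0 n3←n2 n4←n0 n5←n0
Dom∩ at merges:
  n4: preds {n1,n2}: {n0,n1} ∩ {n0,n2} = {n0}; idom=n0
  n5: preds {n0,n1,n4}: {n0} ∩ {n0,n1} ∩ {n0,n4} = {n0}; idom=n0

DF derivation:
  join n4 pred n1: n1 stop@n0
  join n4 pred n2: n2 stop@n0
  join n5 pred n0: · stop@n0
  join n5 pred n1: n1 stop@n0
  join n5 pred n4: n4 stop@n0
  n0: DF=∅
  n1: DF={n4,n5}
  n2: DF={n4}
  n3: DF=∅
  n4: DF={n5}
  n5: DF=∅

DF(n1) = ["n4", "n5"]

Answer: ["n4", "n5"]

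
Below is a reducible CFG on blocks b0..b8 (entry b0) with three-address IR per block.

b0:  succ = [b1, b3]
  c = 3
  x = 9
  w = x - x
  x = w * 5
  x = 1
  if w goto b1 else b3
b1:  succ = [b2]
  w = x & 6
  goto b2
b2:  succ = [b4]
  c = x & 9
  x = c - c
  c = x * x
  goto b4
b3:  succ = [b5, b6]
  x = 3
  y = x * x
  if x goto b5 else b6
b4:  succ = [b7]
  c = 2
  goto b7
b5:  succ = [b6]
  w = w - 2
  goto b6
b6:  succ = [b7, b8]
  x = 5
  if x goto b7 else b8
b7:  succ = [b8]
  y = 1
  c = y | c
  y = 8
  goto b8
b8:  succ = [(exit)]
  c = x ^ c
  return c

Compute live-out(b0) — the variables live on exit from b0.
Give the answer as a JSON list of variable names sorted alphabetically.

Block summaries:
  b0 def {c,w,x} use ∅
  b1 def {w} use {x}
  b2 def {c,x} use {x}
  b3 def {x,y} use ∅
  b4 def {c} use ∅
  b5 def {w} use {w}
  b6 def {x} use ∅
  b7 def {c,y} use {c}
  b8 def {c} use {c,x}

Backward fixpoint:
  live b0: ∅→{c,w,x}
  live b1: {x}→{x}
  live b2: {x}→{x}
  live b3: {c,w}→{c,w}
  live b4: {x}→{c,x}
  live b5: {c,w}→{c}
  live b6: {c}→{c,x}
  live b7: {c,x}→{c,x}
  live b8: {c,x}→∅

live-out(b0) = ["c", "w", "x"]

Answer: ["c", "w", "x"]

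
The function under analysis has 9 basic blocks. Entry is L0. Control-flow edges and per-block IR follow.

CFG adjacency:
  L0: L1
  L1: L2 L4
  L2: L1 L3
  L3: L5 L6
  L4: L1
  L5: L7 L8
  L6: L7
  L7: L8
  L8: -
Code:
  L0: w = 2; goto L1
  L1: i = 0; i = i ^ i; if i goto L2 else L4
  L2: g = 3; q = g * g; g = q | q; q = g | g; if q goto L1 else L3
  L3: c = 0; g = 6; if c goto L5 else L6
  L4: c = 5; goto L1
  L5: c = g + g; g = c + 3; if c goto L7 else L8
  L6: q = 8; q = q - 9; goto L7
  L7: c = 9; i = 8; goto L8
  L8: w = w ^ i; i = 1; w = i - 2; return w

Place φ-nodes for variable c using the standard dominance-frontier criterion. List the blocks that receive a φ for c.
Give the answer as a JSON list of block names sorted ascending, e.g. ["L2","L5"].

Answer: ["L1", "L7", "L8"]

Derivation:
idom tree: L1←L0 L2←L1 L3←L2 L4←L1 L5←L3 L6←L3 L7←L3 L8←L3
Dom at joins:
  L1: preds {L0,L2,L4}: {L0} ∩ {L0,L1,L2} ∩ {L0,L1,L4} = {L0}; idom=L0
  L7: preds {L5,L6}: {L0,L1,L2,L3,L5} ∩ {L0,L1,L2,L3,L6} = {L0,L1,L2,L3}; idom=L3
  L8: preds {L5,L7}: {L0,L1,L2,L3,L5} ∩ {L0,L1,L2,L3,L7} = {L0,L1,L2,L3}; idom=L3

DF walk-up:
  L1←L0: walk · to L0
  L1←L2: walk L2→L1 to L0
  L1←L4: walk L4→L1 to L0
  L7←L5: walk L5 to L3
  L7←L6: walk L6 to L3
  L8←L5: walk L5 to L3
  L8←L7: walk L7 to L3
  DF(L0)=∅
  DF(L1)={L1}
  DF(L2)={L1}
  DF(L3)=∅
  DF(L4)={L1}
  DF(L5)={L7,L8}
  DF(L6)={L7}
  DF(L7)={L8}
  DF(L8)=∅

φ for c: defs {L3,L4,L5,L7}
  DF⁺ = {L1,L7,L8}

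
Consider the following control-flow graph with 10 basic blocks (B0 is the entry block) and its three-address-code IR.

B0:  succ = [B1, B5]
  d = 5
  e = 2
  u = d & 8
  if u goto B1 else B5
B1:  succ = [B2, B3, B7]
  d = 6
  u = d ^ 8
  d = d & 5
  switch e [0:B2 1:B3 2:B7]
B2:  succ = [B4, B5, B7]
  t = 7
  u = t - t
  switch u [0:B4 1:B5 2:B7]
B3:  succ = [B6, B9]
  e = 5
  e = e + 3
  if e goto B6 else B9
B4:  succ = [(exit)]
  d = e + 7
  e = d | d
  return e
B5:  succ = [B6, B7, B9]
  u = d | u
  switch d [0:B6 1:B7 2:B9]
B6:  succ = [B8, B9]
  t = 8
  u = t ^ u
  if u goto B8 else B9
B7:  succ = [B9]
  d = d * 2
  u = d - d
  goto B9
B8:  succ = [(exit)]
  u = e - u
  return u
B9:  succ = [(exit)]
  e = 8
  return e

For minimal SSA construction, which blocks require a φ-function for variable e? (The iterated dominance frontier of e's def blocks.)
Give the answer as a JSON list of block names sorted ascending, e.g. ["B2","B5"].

Answer: ["B6", "B9"]

Analysis:
idom tree: B1←B0 B2←B1 B3←B1 B4←B2 B5←B0 B6←B0 B7←B0 B8←B6 B9←B0
Dom at joins:
  B5: preds {B0,B2}: {B0} ∩ {B0,B1,B2} = {B0}; idom=B0
  B6: preds {B3,B5}: {B0,B1,B3} ∩ {B0,B5} = {B0}; idom=B0
  B7: preds {B1,B2,B5}: {B0,B1} ∩ {B0,B1,B2} ∩ {B0,B5} = {B0}; idom=B0
  B9: preds {B3,B5,B6,B7}: {B0,B1,B3} ∩ {B0,B5} ∩ {B0,B6} ∩ {B0,B7} = {B0}; idom=B0

DF derivation:
  B5←B0: walk · to B0
  B5←B2: walk B2→B1 to B0
  B6←B3: walk B3→B1 to B0
  B6←B5: walk B5 to B0
  B7←B1: walk B1 to B0
  B7←B2: walk B2→B1 to B0
  B7←B5: walk B5 to B0
  B9←B3: walk B3→B1 to B0
  B9←B5: walk B5 to B0
  B9←B6: walk B6 to B0
  B9←B7: walk B7 to B0
  B0: DF=∅
  B1: DF={B5,B6,B7,B9}
  B2: DF={B5,B7}
  B3: DF={B6,B9}
  B4: DF=∅
  B5: DF={B6,B7,B9}
  B6: DF={B9}
  B7: DF={B9}
  B8: DF=∅
  B9: DF=∅

φ for e: defs {B0,B3,B4,B9}
  DF⁺ = {B6,B9}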